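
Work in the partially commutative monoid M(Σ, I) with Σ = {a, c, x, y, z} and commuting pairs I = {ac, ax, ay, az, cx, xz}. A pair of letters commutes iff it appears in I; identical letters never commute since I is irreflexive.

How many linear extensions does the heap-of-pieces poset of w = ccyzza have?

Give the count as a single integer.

0(c) covers ∅
1(c) covers 0:c
2(y) covers 1:c
3(z) covers 2:y
4(z) covers 3:z
5(a) covers ∅
floor of heap: 0:c, 5:a
completions by unplaced set U, small U first (add the entries for U minus each lowest piece of U):
  |U|=1: {4}:1  {5}:1
  |U|=2: {3,4}:1  {4,5}:2
  |U|=3: {2,3,4}:1  {3,4,5}:3
  |U|=4: {1,2,3,4}:1  {2,3,4,5}:4
  start at 0(c): 5
  start at 5(a): 1
sum over floor = 6

6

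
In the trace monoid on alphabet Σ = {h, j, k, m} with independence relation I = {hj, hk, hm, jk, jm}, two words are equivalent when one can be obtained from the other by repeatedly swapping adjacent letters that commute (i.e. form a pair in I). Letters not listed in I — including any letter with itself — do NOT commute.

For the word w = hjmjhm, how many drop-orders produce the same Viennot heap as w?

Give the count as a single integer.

90

piece 0:h — minimal
piece 1:j — minimal
piece 2:m — minimal
piece 3:j rests on {1:j}
piece 4:h rests on {0:h}
piece 5:m rests on {2:m}
minimal pieces: {0:h, 1:j, 2:m}
ways to finish when only these pieces remain (= sum over removing one remaining piece with nothing left below it):
  1 left: {3}→1  {4}→1  {5}→1
  2 left: {0,4}→1  {1,3}→1  {2,5}→1  {3,4}→2  {3,5}→2  {4,5}→2
  3 left: {0,3,4}→3  {0,4,5}→3  {1,3,4}→3  {1,3,5}→3  {2,3,5}→3  {2,4,5}→3  {3,4,5}→6
  4 left: {0,1,3,4}→6  {0,2,4,5}→6  {0,3,4,5}→12  {1,2,3,5}→6  {1,3,4,5}→12  {2,3,4,5}→12
  placing 0:h first → 30 extensions
  placing 1:j first → 30 extensions
  placing 2:m first → 30 extensions
total linear extensions = 90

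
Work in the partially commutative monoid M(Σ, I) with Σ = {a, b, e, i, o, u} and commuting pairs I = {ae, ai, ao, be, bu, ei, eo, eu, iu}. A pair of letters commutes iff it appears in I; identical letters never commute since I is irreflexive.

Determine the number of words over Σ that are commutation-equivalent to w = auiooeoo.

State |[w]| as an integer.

#0=a has no predecessor
#1=u depends on [0:a]
#2=i has no predecessor
#3=o depends on [1:u, 2:i]
#4=o depends on [3:o]
#5=e has no predecessor
#6=o depends on [4:o]
#7=o depends on [6:o]
sources: [0:a, 2:i, 5:e]
N(rest) = Σ N(rest − s) over sources s of rest; N(one piece) = 1:
  size 1 → [5]=1  [7]=1
  size 2 → [5,7]=2  [6,7]=1
  size 3 → [4,6,7]=1  [5,6,7]=3
  size 4 → [3,4,6,7]=1  [4,5,6,7]=4
  size 5 → [1,3,4,6,7]=1  [2,3,4,6,7]=1  [3,4,5,6,7]=5
  size 6 → [0,1,3,4,6,7]=1  [1,2,3,4,6,7]=2  [1,3,4,5,6,7]=6  [2,3,4,5,6,7]=6
  first=0(a) contributes 14
  first=2(i) contributes 7
  first=5(e) contributes 3
|[w]| = 24

24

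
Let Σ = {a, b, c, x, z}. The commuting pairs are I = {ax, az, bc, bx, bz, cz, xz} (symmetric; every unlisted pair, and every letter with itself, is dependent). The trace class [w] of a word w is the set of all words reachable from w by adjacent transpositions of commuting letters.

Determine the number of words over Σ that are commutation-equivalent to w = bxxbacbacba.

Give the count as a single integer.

drop 0:b onto floor
drop 1:x onto floor
drop 2:x onto {1:x}
drop 3:b onto {0:b}
drop 4:a onto {3:b}
drop 5:c onto {2:x, 4:a}
drop 6:b onto {4:a}
drop 7:a onto {5:c, 6:b}
drop 8:c onto {7:a}
drop 9:b onto {7:a}
drop 10:a onto {8:c, 9:b}
ground layer = {0:b, 1:x}
drop-orders for the pieces not yet dropped (sum over which currently-grounded one goes next):
  1 to go: {10} 1
  2 to go: {8,10} 1  {9,10} 1
  3 to go: {8,9,10} 2
  4 to go: {7,8,9,10} 2
  5 to go: {5,7,8,9,10} 2  {6,7,8,9,10} 2
  6 to go: {2,5,7,8,9,10} 2  {5,6,7,8,9,10} 4
  7 to go: {1,2,5,7,8,9,10} 2  {2,5,6,7,8,9,10} 6  {4,5,6,7,8,9,10} 4
  8 to go: {1,2,5,6,7,8,9,10} 8  {2,4,5,6,7,8,9,10} 10  {3,4,5,6,7,8,9,10} 4
  9 to go: {0,3,4,5,6,7,8,9,10} 4  {1,2,4,5,6,7,8,9,10} 18  {2,3,4,5,6,7,8,9,10} 14
  if 0:b drops first: 32 orders
  if 1:x drops first: 18 orders
heap linearizations: 50

50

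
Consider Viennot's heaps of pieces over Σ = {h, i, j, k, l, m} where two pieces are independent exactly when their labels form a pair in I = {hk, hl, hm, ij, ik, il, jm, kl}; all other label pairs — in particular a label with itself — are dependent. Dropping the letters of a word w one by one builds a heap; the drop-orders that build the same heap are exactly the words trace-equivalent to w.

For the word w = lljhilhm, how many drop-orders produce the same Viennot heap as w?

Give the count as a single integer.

piece 0:l — minimal
piece 1:l rests on {0:l}
piece 2:j rests on {1:l}
piece 3:h rests on {2:j}
piece 4:i rests on {3:h}
piece 5:l rests on {2:j}
piece 6:h rests on {4:i}
piece 7:m rests on {4:i, 5:l}
minimal pieces: {0:l}
ways to finish when only these pieces remain (= sum over removing one remaining piece with nothing left below it):
  1 left: {6}→1  {7}→1
  2 left: {5,7}→1  {6,7}→2
  3 left: {4,6,7}→2  {5,6,7}→3
  4 left: {3,4,6,7}→2  {4,5,6,7}→5
  5 left: {3,4,5,6,7}→7
  6 left: {2,3,4,5,6,7}→7
  placing 0:l first → 7 extensions

7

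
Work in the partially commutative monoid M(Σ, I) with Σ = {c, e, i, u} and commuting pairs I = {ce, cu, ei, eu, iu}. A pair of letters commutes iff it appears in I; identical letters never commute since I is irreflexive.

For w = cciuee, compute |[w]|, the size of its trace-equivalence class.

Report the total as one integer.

piece 0:c — minimal
piece 1:c rests on {0:c}
piece 2:i rests on {1:c}
piece 3:u — minimal
piece 4:e — minimal
piece 5:e rests on {4:e}
minimal pieces: {0:c, 3:u, 4:e}
ways to finish when only these pieces remain (= sum over removing one remaining piece with nothing left below it):
  1 left: {2}→1  {3}→1  {5}→1
  2 left: {1,2}→1  {2,3}→2  {2,5}→2  {3,5}→2  {4,5}→1
  3 left: {0,1,2}→1  {1,2,3}→3  {1,2,5}→3  {2,3,5}→6  {2,4,5}→3  {3,4,5}→3
  4 left: {0,1,2,3}→4  {0,1,2,5}→4  {1,2,3,5}→12  {1,2,4,5}→6  {2,3,4,5}→12
  placing 0:c first → 30 extensions
  placing 3:u first → 10 extensions
  placing 4:e first → 20 extensions
total linear extensions = 60

60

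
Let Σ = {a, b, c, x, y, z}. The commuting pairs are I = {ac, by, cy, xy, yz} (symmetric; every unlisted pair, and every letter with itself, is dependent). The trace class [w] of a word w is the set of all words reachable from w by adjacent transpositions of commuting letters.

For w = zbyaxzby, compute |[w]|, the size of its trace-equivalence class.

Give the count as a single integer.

12

drop 0:z onto floor
drop 1:b onto {0:z}
drop 2:y onto floor
drop 3:a onto {1:b, 2:y}
drop 4:x onto {3:a}
drop 5:z onto {4:x}
drop 6:b onto {5:z}
drop 7:y onto {3:a}
ground layer = {0:z, 2:y}
drop-orders for the pieces not yet dropped (sum over which currently-grounded one goes next):
  1 to go: {6} 1  {7} 1
  2 to go: {5,6} 1  {6,7} 2
  3 to go: {4,5,6} 1  {5,6,7} 3
  4 to go: {4,5,6,7} 4
  5 to go: {3,4,5,6,7} 4
  6 to go: {1,3,4,5,6,7} 4  {2,3,4,5,6,7} 4
  if 0:z drops first: 8 orders
  if 2:y drops first: 4 orders
heap linearizations: 12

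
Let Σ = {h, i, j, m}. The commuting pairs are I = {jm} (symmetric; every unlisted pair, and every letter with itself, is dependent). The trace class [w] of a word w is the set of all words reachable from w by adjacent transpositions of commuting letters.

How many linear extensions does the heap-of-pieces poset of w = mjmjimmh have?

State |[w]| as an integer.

6

drop 0:m onto floor
drop 1:j onto floor
drop 2:m onto {0:m}
drop 3:j onto {1:j}
drop 4:i onto {2:m, 3:j}
drop 5:m onto {4:i}
drop 6:m onto {5:m}
drop 7:h onto {6:m}
ground layer = {0:m, 1:j}
drop-orders for the pieces not yet dropped (sum over which currently-grounded one goes next):
  1 to go: {7} 1
  2 to go: {6,7} 1
  3 to go: {5,6,7} 1
  4 to go: {4,5,6,7} 1
  5 to go: {2,4,5,6,7} 1  {3,4,5,6,7} 1
  6 to go: {0,2,4,5,6,7} 1  {1,3,4,5,6,7} 1  {2,3,4,5,6,7} 2
  if 0:m drops first: 3 orders
  if 1:j drops first: 3 orders
heap linearizations: 6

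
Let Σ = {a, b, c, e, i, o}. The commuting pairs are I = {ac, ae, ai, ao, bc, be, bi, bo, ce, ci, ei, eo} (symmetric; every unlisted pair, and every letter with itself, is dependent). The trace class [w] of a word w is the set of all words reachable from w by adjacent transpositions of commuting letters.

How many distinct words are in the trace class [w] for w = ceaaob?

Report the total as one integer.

60

drop 0:c onto floor
drop 1:e onto floor
drop 2:a onto floor
drop 3:a onto {2:a}
drop 4:o onto {0:c}
drop 5:b onto {3:a}
ground layer = {0:c, 1:e, 2:a}
drop-orders for the pieces not yet dropped (sum over which currently-grounded one goes next):
  1 to go: {1} 1  {4} 1  {5} 1
  2 to go: {0,4} 1  {1,4} 2  {1,5} 2  {3,5} 1  {4,5} 2
  3 to go: {0,1,4} 3  {0,4,5} 3  {1,3,5} 3  {1,4,5} 6  {2,3,5} 1  {3,4,5} 3
  4 to go: {0,1,4,5} 12  {0,3,4,5} 6  {1,2,3,5} 4  {1,3,4,5} 12  {2,3,4,5} 4
  if 0:c drops first: 20 orders
  if 1:e drops first: 10 orders
  if 2:a drops first: 30 orders
heap linearizations: 60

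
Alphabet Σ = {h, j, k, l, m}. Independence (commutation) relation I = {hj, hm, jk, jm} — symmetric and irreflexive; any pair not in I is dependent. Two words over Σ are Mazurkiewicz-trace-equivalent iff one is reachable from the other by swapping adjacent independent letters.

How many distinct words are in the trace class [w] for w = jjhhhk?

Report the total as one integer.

#0=j has no predecessor
#1=j depends on [0:j]
#2=h has no predecessor
#3=h depends on [2:h]
#4=h depends on [3:h]
#5=k depends on [4:h]
sources: [0:j, 2:h]
N(rest) = Σ N(rest − s) over sources s of rest; N(one piece) = 1:
  size 1 → [1]=1  [5]=1
  size 2 → [0,1]=1  [1,5]=2  [4,5]=1
  size 3 → [0,1,5]=3  [1,4,5]=3  [3,4,5]=1
  size 4 → [0,1,4,5]=6  [1,3,4,5]=4  [2,3,4,5]=1
  first=0(j) contributes 5
  first=2(h) contributes 10
|[w]| = 15

15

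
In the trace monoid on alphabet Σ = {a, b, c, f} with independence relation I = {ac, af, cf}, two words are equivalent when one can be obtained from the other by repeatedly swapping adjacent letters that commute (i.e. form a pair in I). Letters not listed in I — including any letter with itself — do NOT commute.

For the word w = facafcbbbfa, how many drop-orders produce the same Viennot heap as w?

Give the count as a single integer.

180

drop 0:f onto floor
drop 1:a onto floor
drop 2:c onto floor
drop 3:a onto {1:a}
drop 4:f onto {0:f}
drop 5:c onto {2:c}
drop 6:b onto {3:a, 4:f, 5:c}
drop 7:b onto {6:b}
drop 8:b onto {7:b}
drop 9:f onto {8:b}
drop 10:a onto {8:b}
ground layer = {0:f, 1:a, 2:c}
drop-orders for the pieces not yet dropped (sum over which currently-grounded one goes next):
  1 to go: {9} 1  {10} 1
  2 to go: {9,10} 2
  3 to go: {8,9,10} 2
  4 to go: {7,8,9,10} 2
  5 to go: {6,7,8,9,10} 2
  6 to go: {3,6,7,8,9,10} 2  {4,6,7,8,9,10} 2  {5,6,7,8,9,10} 2
  7 to go: {0,4,6,7,8,9,10} 2  {1,3,6,7,8,9,10} 2  {2,5,6,7,8,9,10} 2  {3,4,6,7,8,9,10} 4  {3,5,6,7,8,9,10} 4  {4,5,6,7,8,9,10} 4
  8 to go: {0,3,4,6,7,8,9,10} 6  {0,4,5,6,7,8,9,10} 6  {1,3,4,6,7,8,9,10} 6  {1,3,5,6,7,8,9,10} 6  {2,3,5,6,7,8,9,10} 6  {2,4,5,6,7,8,9,10} 6  {3,4,5,6,7,8,9,10} 12
  9 to go: {0,1,3,4,6,7,8,9,10} 12  {0,2,4,5,6,7,8,9,10} 12  {0,3,4,5,6,7,8,9,10} 24  {1,2,3,5,6,7,8,9,10} 12  {1,3,4,5,6,7,8,9,10} 24  {2,3,4,5,6,7,8,9,10} 24
  if 0:f drops first: 60 orders
  if 1:a drops first: 60 orders
  if 2:c drops first: 60 orders
heap linearizations: 180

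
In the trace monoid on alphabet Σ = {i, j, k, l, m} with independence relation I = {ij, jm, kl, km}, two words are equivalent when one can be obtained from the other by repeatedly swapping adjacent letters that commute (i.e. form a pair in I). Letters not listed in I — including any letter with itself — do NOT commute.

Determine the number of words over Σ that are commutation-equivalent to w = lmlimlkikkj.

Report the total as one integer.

piece 0:l — minimal
piece 1:m rests on {0:l}
piece 2:l rests on {1:m}
piece 3:i rests on {2:l}
piece 4:m rests on {3:i}
piece 5:l rests on {4:m}
piece 6:k rests on {3:i}
piece 7:i rests on {5:l, 6:k}
piece 8:k rests on {7:i}
piece 9:k rests on {8:k}
piece 10:j rests on {9:k}
minimal pieces: {0:l}
ways to finish when only these pieces remain (= sum over removing one remaining piece with nothing left below it):
  1 left: {10}→1
  2 left: {9,10}→1
  3 left: {8,9,10}→1
  4 left: {7,8,9,10}→1
  5 left: {5,7,8,9,10}→1  {6,7,8,9,10}→1
  6 left: {4,5,7,8,9,10}→1  {5,6,7,8,9,10}→2
  7 left: {4,5,6,7,8,9,10}→3
  8 left: {3,4,5,6,7,8,9,10}→3
  9 left: {2,3,4,5,6,7,8,9,10}→3
  placing 0:l first → 3 extensions

3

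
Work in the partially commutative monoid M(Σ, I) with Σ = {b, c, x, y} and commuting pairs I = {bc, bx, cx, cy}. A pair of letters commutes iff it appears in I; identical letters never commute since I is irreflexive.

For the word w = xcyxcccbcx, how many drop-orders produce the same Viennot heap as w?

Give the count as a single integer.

#0=x has no predecessor
#1=c has no predecessor
#2=y depends on [0:x]
#3=x depends on [2:y]
#4=c depends on [1:c]
#5=c depends on [4:c]
#6=c depends on [5:c]
#7=b depends on [2:y]
#8=c depends on [6:c]
#9=x depends on [3:x]
sources: [0:x, 1:c]
N(rest) = Σ N(rest − s) over sources s of rest; N(one piece) = 1:
  size 1 → [7]=1  [8]=1  [9]=1
  size 2 → [3,9]=1  [6,8]=1  [7,8]=2  [7,9]=2  [8,9]=2
  size 3 → [3,7,9]=3  [3,8,9]=3  [5,6,8]=1  [6,7,8]=3  [6,8,9]=3  [7,8,9]=6
  size 4 → [2,3,7,9]=3  [3,6,8,9]=6  [3,7,8,9]=12  [4,5,6,8]=1  [5,6,7,8]=4  [5,6,8,9]=4  [6,7,8,9]=12
  size 5 → [0,2,3,7,9]=3  [1,4,5,6,8]=1  [2,3,7,8,9]=15  [3,5,6,8,9]=10  [3,6,7,8,9]=30  [4,5,6,7,8]=5  [4,5,6,8,9]=5  [5,6,7,8,9]=20
  size 6 → [0,2,3,7,8,9]=18  [1,4,5,6,7,8]=6  [1,4,5,6,8,9]=6  [2,3,6,7,8,9]=45  [3,4,5,6,8,9]=15  [3,5,6,7,8,9]=60  [4,5,6,7,8,9]=30
  size 7 → [0,2,3,6,7,8,9]=63  [1,3,4,5,6,8,9]=21  [1,4,5,6,7,8,9]=42  [2,3,5,6,7,8,9]=105  [3,4,5,6,7,8,9]=105
  size 8 → [0,2,3,5,6,7,8,9]=168  [1,3,4,5,6,7,8,9]=168  [2,3,4,5,6,7,8,9]=210
  first=0(x) contributes 378
  first=1(c) contributes 378
|[w]| = 756

756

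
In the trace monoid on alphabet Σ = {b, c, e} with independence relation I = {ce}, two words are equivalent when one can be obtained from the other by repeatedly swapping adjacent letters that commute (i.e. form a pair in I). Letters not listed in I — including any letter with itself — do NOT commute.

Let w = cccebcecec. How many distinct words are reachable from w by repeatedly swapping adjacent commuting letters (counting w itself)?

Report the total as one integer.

40

#0=c has no predecessor
#1=c depends on [0:c]
#2=c depends on [1:c]
#3=e has no predecessor
#4=b depends on [2:c, 3:e]
#5=c depends on [4:b]
#6=e depends on [4:b]
#7=c depends on [5:c]
#8=e depends on [6:e]
#9=c depends on [7:c]
sources: [0:c, 3:e]
N(rest) = Σ N(rest − s) over sources s of rest; N(one piece) = 1:
  size 1 → [8]=1  [9]=1
  size 2 → [6,8]=1  [7,9]=1  [8,9]=2
  size 3 → [5,7,9]=1  [6,8,9]=3  [7,8,9]=3
  size 4 → [5,7,8,9]=4  [6,7,8,9]=6
  size 5 → [5,6,7,8,9]=10
  size 6 → [4,5,6,7,8,9]=10
  size 7 → [2,4,5,6,7,8,9]=10  [3,4,5,6,7,8,9]=10
  size 8 → [1,2,4,5,6,7,8,9]=10  [2,3,4,5,6,7,8,9]=20
  first=0(c) contributes 30
  first=3(e) contributes 10
|[w]| = 40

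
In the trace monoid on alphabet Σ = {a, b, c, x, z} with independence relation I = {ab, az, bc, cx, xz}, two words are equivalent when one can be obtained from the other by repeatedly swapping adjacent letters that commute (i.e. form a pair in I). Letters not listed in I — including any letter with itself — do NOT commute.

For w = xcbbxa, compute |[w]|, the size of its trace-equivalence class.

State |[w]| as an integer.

5

#0=x has no predecessor
#1=c has no predecessor
#2=b depends on [0:x]
#3=b depends on [2:b]
#4=x depends on [3:b]
#5=a depends on [1:c, 4:x]
sources: [0:x, 1:c]
N(rest) = Σ N(rest − s) over sources s of rest; N(one piece) = 1:
  size 1 → [5]=1
  size 2 → [1,5]=1  [4,5]=1
  size 3 → [1,4,5]=2  [3,4,5]=1
  size 4 → [1,3,4,5]=3  [2,3,4,5]=1
  first=0(x) contributes 4
  first=1(c) contributes 1
|[w]| = 5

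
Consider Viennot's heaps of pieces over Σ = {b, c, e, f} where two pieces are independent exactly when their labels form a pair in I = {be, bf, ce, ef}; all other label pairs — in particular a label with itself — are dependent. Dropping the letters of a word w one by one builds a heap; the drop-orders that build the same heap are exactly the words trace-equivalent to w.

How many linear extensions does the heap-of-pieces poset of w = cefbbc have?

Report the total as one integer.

18

0(c) covers ∅
1(e) covers ∅
2(f) covers 0:c
3(b) covers 0:c
4(b) covers 3:b
5(c) covers 2:f, 4:b
floor of heap: 0:c, 1:e
completions by unplaced set U, small U first (add the entries for U minus each lowest piece of U):
  |U|=1: {1}:1  {5}:1
  |U|=2: {1,5}:2  {2,5}:1  {4,5}:1
  |U|=3: {1,2,5}:3  {1,4,5}:3  {2,4,5}:2  {3,4,5}:1
  |U|=4: {1,2,4,5}:8  {1,3,4,5}:4  {2,3,4,5}:3
  start at 0(c): 15
  start at 1(e): 3
sum over floor = 18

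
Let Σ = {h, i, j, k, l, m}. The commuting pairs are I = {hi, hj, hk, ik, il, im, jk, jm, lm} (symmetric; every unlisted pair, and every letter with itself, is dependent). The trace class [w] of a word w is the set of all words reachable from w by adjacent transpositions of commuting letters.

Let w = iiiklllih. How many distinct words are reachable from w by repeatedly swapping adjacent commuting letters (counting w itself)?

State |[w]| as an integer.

drop 0:i onto floor
drop 1:i onto {0:i}
drop 2:i onto {1:i}
drop 3:k onto floor
drop 4:l onto {3:k}
drop 5:l onto {4:l}
drop 6:l onto {5:l}
drop 7:i onto {2:i}
drop 8:h onto {6:l}
ground layer = {0:i, 3:k}
drop-orders for the pieces not yet dropped (sum over which currently-grounded one goes next):
  1 to go: {7} 1  {8} 1
  2 to go: {2,7} 1  {6,8} 1  {7,8} 2
  3 to go: {1,2,7} 1  {2,7,8} 3  {5,6,8} 1  {6,7,8} 3
  4 to go: {0,1,2,7} 1  {1,2,7,8} 4  {2,6,7,8} 6  {4,5,6,8} 1  {5,6,7,8} 4
  5 to go: {0,1,2,7,8} 5  {1,2,6,7,8} 10  {2,5,6,7,8} 10  {3,4,5,6,8} 1  {4,5,6,7,8} 5
  6 to go: {0,1,2,6,7,8} 15  {1,2,5,6,7,8} 20  {2,4,5,6,7,8} 15  {3,4,5,6,7,8} 6
  7 to go: {0,1,2,5,6,7,8} 35  {1,2,4,5,6,7,8} 35  {2,3,4,5,6,7,8} 21
  if 0:i drops first: 56 orders
  if 3:k drops first: 70 orders
heap linearizations: 126

126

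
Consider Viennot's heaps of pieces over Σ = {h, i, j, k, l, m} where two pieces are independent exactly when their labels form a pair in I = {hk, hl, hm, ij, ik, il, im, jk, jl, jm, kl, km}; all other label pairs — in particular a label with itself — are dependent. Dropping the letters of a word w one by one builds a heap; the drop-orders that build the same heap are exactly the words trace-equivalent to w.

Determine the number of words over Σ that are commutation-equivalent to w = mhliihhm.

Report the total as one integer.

56

piece 0:m — minimal
piece 1:h — minimal
piece 2:l rests on {0:m}
piece 3:i rests on {1:h}
piece 4:i rests on {3:i}
piece 5:h rests on {4:i}
piece 6:h rests on {5:h}
piece 7:m rests on {2:l}
minimal pieces: {0:m, 1:h}
ways to finish when only these pieces remain (= sum over removing one remaining piece with nothing left below it):
  1 left: {6}→1  {7}→1
  2 left: {2,7}→1  {5,6}→1  {6,7}→2
  3 left: {0,2,7}→1  {2,6,7}→3  {4,5,6}→1  {5,6,7}→3
  4 left: {0,2,6,7}→4  {2,5,6,7}→6  {3,4,5,6}→1  {4,5,6,7}→4
  5 left: {0,2,5,6,7}→10  {1,3,4,5,6}→1  {2,4,5,6,7}→10  {3,4,5,6,7}→5
  6 left: {0,2,4,5,6,7}→20  {1,3,4,5,6,7}→6  {2,3,4,5,6,7}→15
  placing 0:m first → 21 extensions
  placing 1:h first → 35 extensions
total linear extensions = 56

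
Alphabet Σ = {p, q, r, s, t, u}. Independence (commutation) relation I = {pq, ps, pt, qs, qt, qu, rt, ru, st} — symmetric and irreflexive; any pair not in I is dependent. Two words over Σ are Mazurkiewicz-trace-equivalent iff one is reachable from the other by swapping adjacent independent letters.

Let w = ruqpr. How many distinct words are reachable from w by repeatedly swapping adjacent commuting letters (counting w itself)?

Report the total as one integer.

5

#0=r has no predecessor
#1=u has no predecessor
#2=q depends on [0:r]
#3=p depends on [0:r, 1:u]
#4=r depends on [2:q, 3:p]
sources: [0:r, 1:u]
N(rest) = Σ N(rest − s) over sources s of rest; N(one piece) = 1:
  size 1 → [4]=1
  size 2 → [2,4]=1  [3,4]=1
  size 3 → [1,3,4]=1  [2,3,4]=2
  first=0(r) contributes 3
  first=1(u) contributes 2
|[w]| = 5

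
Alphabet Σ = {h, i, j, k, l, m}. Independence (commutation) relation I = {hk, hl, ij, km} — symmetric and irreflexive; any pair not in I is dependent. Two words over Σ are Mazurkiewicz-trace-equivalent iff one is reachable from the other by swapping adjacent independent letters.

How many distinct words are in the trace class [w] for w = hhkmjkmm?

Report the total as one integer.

12

piece 0:h — minimal
piece 1:h rests on {0:h}
piece 2:k — minimal
piece 3:m rests on {1:h}
piece 4:j rests on {2:k, 3:m}
piece 5:k rests on {4:j}
piece 6:m rests on {4:j}
piece 7:m rests on {6:m}
minimal pieces: {0:h, 2:k}
ways to finish when only these pieces remain (= sum over removing one remaining piece with nothing left below it):
  1 left: {5}→1  {7}→1
  2 left: {5,7}→2  {6,7}→1
  3 left: {5,6,7}→3
  4 left: {4,5,6,7}→3
  5 left: {2,4,5,6,7}→3  {3,4,5,6,7}→3
  6 left: {1,3,4,5,6,7}→3  {2,3,4,5,6,7}→6
  placing 0:h first → 9 extensions
  placing 2:k first → 3 extensions
total linear extensions = 12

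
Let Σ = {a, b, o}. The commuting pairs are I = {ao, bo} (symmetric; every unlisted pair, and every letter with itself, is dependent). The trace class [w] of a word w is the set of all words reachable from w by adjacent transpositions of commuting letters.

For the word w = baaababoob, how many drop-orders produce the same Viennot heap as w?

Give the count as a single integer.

0(b) covers ∅
1(a) covers 0:b
2(a) covers 1:a
3(a) covers 2:a
4(b) covers 3:a
5(a) covers 4:b
6(b) covers 5:a
7(o) covers ∅
8(o) covers 7:o
9(b) covers 6:b
floor of heap: 0:b, 7:o
completions by unplaced set U, small U first (add the entries for U minus each lowest piece of U):
  |U|=1: {8}:1  {9}:1
  |U|=2: {6,9}:1  {7,8}:1  {8,9}:2
  |U|=3: {5,6,9}:1  {6,8,9}:3  {7,8,9}:3
  |U|=4: {4,5,6,9}:1  {5,6,8,9}:4  {6,7,8,9}:6
  |U|=5: {3,4,5,6,9}:1  {4,5,6,8,9}:5  {5,6,7,8,9}:10
  |U|=6: {2,3,4,5,6,9}:1  {3,4,5,6,8,9}:6  {4,5,6,7,8,9}:15
  |U|=7: {1,2,3,4,5,6,9}:1  {2,3,4,5,6,8,9}:7  {3,4,5,6,7,8,9}:21
  |U|=8: {0,1,2,3,4,5,6,9}:1  {1,2,3,4,5,6,8,9}:8  {2,3,4,5,6,7,8,9}:28
  start at 0(b): 36
  start at 7(o): 9
sum over floor = 45

45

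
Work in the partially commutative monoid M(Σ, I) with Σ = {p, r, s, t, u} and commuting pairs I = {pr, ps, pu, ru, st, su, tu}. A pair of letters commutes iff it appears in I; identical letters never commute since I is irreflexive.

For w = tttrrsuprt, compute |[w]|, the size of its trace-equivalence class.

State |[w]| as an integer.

drop 0:t onto floor
drop 1:t onto {0:t}
drop 2:t onto {1:t}
drop 3:r onto {2:t}
drop 4:r onto {3:r}
drop 5:s onto {4:r}
drop 6:u onto floor
drop 7:p onto {2:t}
drop 8:r onto {5:s}
drop 9:t onto {7:p, 8:r}
ground layer = {0:t, 6:u}
drop-orders for the pieces not yet dropped (sum over which currently-grounded one goes next):
  1 to go: {6} 1  {9} 1
  2 to go: {6,9} 2  {7,9} 1  {8,9} 1
  3 to go: {5,8,9} 1  {6,7,9} 3  {6,8,9} 3  {7,8,9} 2
  4 to go: {4,5,8,9} 1  {5,6,8,9} 4  {5,7,8,9} 3  {6,7,8,9} 8
  5 to go: {3,4,5,8,9} 1  {4,5,6,8,9} 5  {4,5,7,8,9} 4  {5,6,7,8,9} 15
  6 to go: {3,4,5,6,8,9} 6  {3,4,5,7,8,9} 5  {4,5,6,7,8,9} 24
  7 to go: {2,3,4,5,7,8,9} 5  {3,4,5,6,7,8,9} 35
  8 to go: {1,2,3,4,5,7,8,9} 5  {2,3,4,5,6,7,8,9} 40
  if 0:t drops first: 45 orders
  if 6:u drops first: 5 orders
heap linearizations: 50

50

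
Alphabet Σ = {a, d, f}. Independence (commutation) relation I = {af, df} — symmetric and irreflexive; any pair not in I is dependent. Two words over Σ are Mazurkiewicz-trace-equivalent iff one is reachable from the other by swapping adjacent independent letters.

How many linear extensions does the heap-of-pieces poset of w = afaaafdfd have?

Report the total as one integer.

piece 0:a — minimal
piece 1:f — minimal
piece 2:a rests on {0:a}
piece 3:a rests on {2:a}
piece 4:a rests on {3:a}
piece 5:f rests on {1:f}
piece 6:d rests on {4:a}
piece 7:f rests on {5:f}
piece 8:d rests on {6:d}
minimal pieces: {0:a, 1:f}
ways to finish when only these pieces remain (= sum over removing one remaining piece with nothing left below it):
  1 left: {7}→1  {8}→1
  2 left: {5,7}→1  {6,8}→1  {7,8}→2
  3 left: {1,5,7}→1  {4,6,8}→1  {5,7,8}→3  {6,7,8}→3
  4 left: {1,5,7,8}→4  {3,4,6,8}→1  {4,6,7,8}→4  {5,6,7,8}→6
  5 left: {1,5,6,7,8}→10  {2,3,4,6,8}→1  {3,4,6,7,8}→5  {4,5,6,7,8}→10
  6 left: {0,2,3,4,6,8}→1  {1,4,5,6,7,8}→20  {2,3,4,6,7,8}→6  {3,4,5,6,7,8}→15
  7 left: {0,2,3,4,6,7,8}→7  {1,3,4,5,6,7,8}→35  {2,3,4,5,6,7,8}→21
  placing 0:a first → 56 extensions
  placing 1:f first → 28 extensions
total linear extensions = 84

84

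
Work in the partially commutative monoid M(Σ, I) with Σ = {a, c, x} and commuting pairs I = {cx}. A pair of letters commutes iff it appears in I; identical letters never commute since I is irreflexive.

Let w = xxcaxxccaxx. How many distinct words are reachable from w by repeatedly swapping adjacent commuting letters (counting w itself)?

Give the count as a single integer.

#0=x has no predecessor
#1=x depends on [0:x]
#2=c has no predecessor
#3=a depends on [1:x, 2:c]
#4=x depends on [3:a]
#5=x depends on [4:x]
#6=c depends on [3:a]
#7=c depends on [6:c]
#8=a depends on [5:x, 7:c]
#9=x depends on [8:a]
#10=x depends on [9:x]
sources: [0:x, 2:c]
N(rest) = Σ N(rest − s) over sources s of rest; N(one piece) = 1:
  size 1 → [10]=1
  size 2 → [9,10]=1
  size 3 → [8,9,10]=1
  size 4 → [5,8,9,10]=1  [7,8,9,10]=1
  size 5 → [4,5,8,9,10]=1  [5,7,8,9,10]=2  [6,7,8,9,10]=1
  size 6 → [4,5,7,8,9,10]=3  [5,6,7,8,9,10]=3
  size 7 → [4,5,6,7,8,9,10]=6
  size 8 → [3,4,5,6,7,8,9,10]=6
  size 9 → [1,3,4,5,6,7,8,9,10]=6  [2,3,4,5,6,7,8,9,10]=6
  first=0(x) contributes 12
  first=2(c) contributes 6
|[w]| = 18

18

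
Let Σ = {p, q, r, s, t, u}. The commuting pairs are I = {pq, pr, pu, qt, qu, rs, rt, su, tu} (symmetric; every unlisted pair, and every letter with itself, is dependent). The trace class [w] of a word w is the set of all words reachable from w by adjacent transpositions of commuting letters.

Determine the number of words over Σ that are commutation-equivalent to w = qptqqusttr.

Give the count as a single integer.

#0=q has no predecessor
#1=p has no predecessor
#2=t depends on [1:p]
#3=q depends on [0:q]
#4=q depends on [3:q]
#5=u has no predecessor
#6=s depends on [2:t, 4:q]
#7=t depends on [6:s]
#8=t depends on [7:t]
#9=r depends on [4:q, 5:u]
sources: [0:q, 1:p, 5:u]
N(rest) = Σ N(rest − s) over sources s of rest; N(one piece) = 1:
  size 1 → [8]=1  [9]=1
  size 2 → [5,9]=1  [7,8]=1  [8,9]=2
  size 3 → [5,8,9]=3  [6,7,8]=1  [7,8,9]=3
  size 4 → [2,6,7,8]=1  [5,7,8,9]=6  [6,7,8,9]=4
  size 5 → [1,2,6,7,8]=1  [2,6,7,8,9]=5  [4,6,7,8,9]=4  [5,6,7,8,9]=10
  size 6 → [1,2,6,7,8,9]=6  [2,4,6,7,8,9]=9  [2,5,6,7,8,9]=15  [3,4,6,7,8,9]=4  [4,5,6,7,8,9]=14
  size 7 → [0,3,4,6,7,8,9]=4  [1,2,4,6,7,8,9]=15  [1,2,5,6,7,8,9]=21  [2,3,4,6,7,8,9]=13  [2,4,5,6,7,8,9]=38  [3,4,5,6,7,8,9]=18
  size 8 → [0,2,3,4,6,7,8,9]=17  [0,3,4,5,6,7,8,9]=22  [1,2,3,4,6,7,8,9]=28  [1,2,4,5,6,7,8,9]=74  [2,3,4,5,6,7,8,9]=69
  first=0(q) contributes 171
  first=1(p) contributes 108
  first=5(u) contributes 45
|[w]| = 324

324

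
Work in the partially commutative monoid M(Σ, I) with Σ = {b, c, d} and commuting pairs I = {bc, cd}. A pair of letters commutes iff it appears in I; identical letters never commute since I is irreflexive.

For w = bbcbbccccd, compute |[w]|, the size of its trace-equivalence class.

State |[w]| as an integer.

252

piece 0:b — minimal
piece 1:b rests on {0:b}
piece 2:c — minimal
piece 3:b rests on {1:b}
piece 4:b rests on {3:b}
piece 5:c rests on {2:c}
piece 6:c rests on {5:c}
piece 7:c rests on {6:c}
piece 8:c rests on {7:c}
piece 9:d rests on {4:b}
minimal pieces: {0:b, 2:c}
ways to finish when only these pieces remain (= sum over removing one remaining piece with nothing left below it):
  1 left: {8}→1  {9}→1
  2 left: {4,9}→1  {7,8}→1  {8,9}→2
  3 left: {3,4,9}→1  {4,8,9}→3  {6,7,8}→1  {7,8,9}→3
  4 left: {1,3,4,9}→1  {3,4,8,9}→4  {4,7,8,9}→6  {5,6,7,8}→1  {6,7,8,9}→4
  5 left: {0,1,3,4,9}→1  {1,3,4,8,9}→5  {2,5,6,7,8}→1  {3,4,7,8,9}→10  {4,6,7,8,9}→10  {5,6,7,8,9}→5
  6 left: {0,1,3,4,8,9}→6  {1,3,4,7,8,9}→15  {2,5,6,7,8,9}→6  {3,4,6,7,8,9}→20  {4,5,6,7,8,9}→15
  7 left: {0,1,3,4,7,8,9}→21  {1,3,4,6,7,8,9}→35  {2,4,5,6,7,8,9}→21  {3,4,5,6,7,8,9}→35
  8 left: {0,1,3,4,6,7,8,9}→56  {1,3,4,5,6,7,8,9}→70  {2,3,4,5,6,7,8,9}→56
  placing 0:b first → 126 extensions
  placing 2:c first → 126 extensions
total linear extensions = 252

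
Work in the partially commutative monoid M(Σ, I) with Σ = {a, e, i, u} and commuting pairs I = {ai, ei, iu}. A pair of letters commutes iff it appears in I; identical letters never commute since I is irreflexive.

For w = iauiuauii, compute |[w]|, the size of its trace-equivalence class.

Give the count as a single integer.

126

piece 0:i — minimal
piece 1:a — minimal
piece 2:u rests on {1:a}
piece 3:i rests on {0:i}
piece 4:u rests on {2:u}
piece 5:a rests on {4:u}
piece 6:u rests on {5:a}
piece 7:i rests on {3:i}
piece 8:i rests on {7:i}
minimal pieces: {0:i, 1:a}
ways to finish when only these pieces remain (= sum over removing one remaining piece with nothing left below it):
  1 left: {6}→1  {8}→1
  2 left: {5,6}→1  {6,8}→2  {7,8}→1
  3 left: {3,7,8}→1  {4,5,6}→1  {5,6,8}→3  {6,7,8}→3
  4 left: {0,3,7,8}→1  {2,4,5,6}→1  {3,6,7,8}→4  {4,5,6,8}→4  {5,6,7,8}→6
  5 left: {0,3,6,7,8}→5  {1,2,4,5,6}→1  {2,4,5,6,8}→5  {3,5,6,7,8}→10  {4,5,6,7,8}→10
  6 left: {0,3,5,6,7,8}→15  {1,2,4,5,6,8}→6  {2,4,5,6,7,8}→15  {3,4,5,6,7,8}→20
  7 left: {0,3,4,5,6,7,8}→35  {1,2,4,5,6,7,8}→21  {2,3,4,5,6,7,8}→35
  placing 0:i first → 56 extensions
  placing 1:a first → 70 extensions
total linear extensions = 126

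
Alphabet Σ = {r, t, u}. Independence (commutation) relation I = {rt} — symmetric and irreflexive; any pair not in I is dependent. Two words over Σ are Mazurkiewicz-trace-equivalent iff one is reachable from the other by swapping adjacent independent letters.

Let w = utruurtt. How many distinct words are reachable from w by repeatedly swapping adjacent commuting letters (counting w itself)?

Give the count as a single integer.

6

drop 0:u onto floor
drop 1:t onto {0:u}
drop 2:r onto {0:u}
drop 3:u onto {1:t, 2:r}
drop 4:u onto {3:u}
drop 5:r onto {4:u}
drop 6:t onto {4:u}
drop 7:t onto {6:t}
ground layer = {0:u}
drop-orders for the pieces not yet dropped (sum over which currently-grounded one goes next):
  1 to go: {5} 1  {7} 1
  2 to go: {5,7} 2  {6,7} 1
  3 to go: {5,6,7} 3
  4 to go: {4,5,6,7} 3
  5 to go: {3,4,5,6,7} 3
  6 to go: {1,3,4,5,6,7} 3  {2,3,4,5,6,7} 3
  if 0:u drops first: 6 orders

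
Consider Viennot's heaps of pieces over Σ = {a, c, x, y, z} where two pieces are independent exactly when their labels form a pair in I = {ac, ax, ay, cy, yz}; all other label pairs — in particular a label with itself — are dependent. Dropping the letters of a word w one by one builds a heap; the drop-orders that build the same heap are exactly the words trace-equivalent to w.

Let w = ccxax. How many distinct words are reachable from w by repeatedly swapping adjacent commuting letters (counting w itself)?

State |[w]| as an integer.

drop 0:c onto floor
drop 1:c onto {0:c}
drop 2:x onto {1:c}
drop 3:a onto floor
drop 4:x onto {2:x}
ground layer = {0:c, 3:a}
drop-orders for the pieces not yet dropped (sum over which currently-grounded one goes next):
  1 to go: {3} 1  {4} 1
  2 to go: {2,4} 1  {3,4} 2
  3 to go: {1,2,4} 1  {2,3,4} 3
  if 0:c drops first: 4 orders
  if 3:a drops first: 1 orders
heap linearizations: 5

5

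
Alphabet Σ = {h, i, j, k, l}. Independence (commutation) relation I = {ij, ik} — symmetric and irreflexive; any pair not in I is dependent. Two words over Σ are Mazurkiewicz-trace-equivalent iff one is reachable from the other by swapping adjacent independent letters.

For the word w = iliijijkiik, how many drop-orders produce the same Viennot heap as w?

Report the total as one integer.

126

piece 0:i — minimal
piece 1:l rests on {0:i}
piece 2:i rests on {1:l}
piece 3:i rests on {2:i}
piece 4:j rests on {1:l}
piece 5:i rests on {3:i}
piece 6:j rests on {4:j}
piece 7:k rests on {6:j}
piece 8:i rests on {5:i}
piece 9:i rests on {8:i}
piece 10:k rests on {7:k}
minimal pieces: {0:i}
ways to finish when only these pieces remain (= sum over removing one remaining piece with nothing left below it):
  1 left: {9}→1  {10}→1
  2 left: {7,10}→1  {8,9}→1  {9,10}→2
  3 left: {5,8,9}→1  {6,7,10}→1  {7,9,10}→3  {8,9,10}→3
  4 left: {3,5,8,9}→1  {4,6,7,10}→1  {5,8,9,10}→4  {6,7,9,10}→4  {7,8,9,10}→6
  5 left: {2,3,5,8,9}→1  {3,5,8,9,10}→5  {4,6,7,9,10}→5  {5,7,8,9,10}→10  {6,7,8,9,10}→10
  6 left: {2,3,5,8,9,10}→6  {3,5,7,8,9,10}→15  {4,6,7,8,9,10}→15  {5,6,7,8,9,10}→20
  7 left: {2,3,5,7,8,9,10}→21  {3,5,6,7,8,9,10}→35  {4,5,6,7,8,9,10}→35
  8 left: {2,3,5,6,7,8,9,10}→56  {3,4,5,6,7,8,9,10}→70
  9 left: {2,3,4,5,6,7,8,9,10}→126
  placing 0:i first → 126 extensions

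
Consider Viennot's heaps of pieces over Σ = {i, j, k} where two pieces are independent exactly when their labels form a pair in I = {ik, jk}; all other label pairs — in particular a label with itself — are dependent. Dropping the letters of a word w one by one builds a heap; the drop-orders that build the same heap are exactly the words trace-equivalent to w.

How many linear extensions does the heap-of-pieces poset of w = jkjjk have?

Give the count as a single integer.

drop 0:j onto floor
drop 1:k onto floor
drop 2:j onto {0:j}
drop 3:j onto {2:j}
drop 4:k onto {1:k}
ground layer = {0:j, 1:k}
drop-orders for the pieces not yet dropped (sum over which currently-grounded one goes next):
  1 to go: {3} 1  {4} 1
  2 to go: {1,4} 1  {2,3} 1  {3,4} 2
  3 to go: {0,2,3} 1  {1,3,4} 3  {2,3,4} 3
  if 0:j drops first: 6 orders
  if 1:k drops first: 4 orders
heap linearizations: 10

10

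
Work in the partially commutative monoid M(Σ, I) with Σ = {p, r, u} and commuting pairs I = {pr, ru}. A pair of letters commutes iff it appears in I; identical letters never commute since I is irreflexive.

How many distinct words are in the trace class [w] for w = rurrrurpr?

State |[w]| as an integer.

84

piece 0:r — minimal
piece 1:u — minimal
piece 2:r rests on {0:r}
piece 3:r rests on {2:r}
piece 4:r rests on {3:r}
piece 5:u rests on {1:u}
piece 6:r rests on {4:r}
piece 7:p rests on {5:u}
piece 8:r rests on {6:r}
minimal pieces: {0:r, 1:u}
ways to finish when only these pieces remain (= sum over removing one remaining piece with nothing left below it):
  1 left: {7}→1  {8}→1
  2 left: {5,7}→1  {6,8}→1  {7,8}→2
  3 left: {1,5,7}→1  {4,6,8}→1  {5,7,8}→3  {6,7,8}→3
  4 left: {1,5,7,8}→4  {3,4,6,8}→1  {4,6,7,8}→4  {5,6,7,8}→6
  5 left: {1,5,6,7,8}→10  {2,3,4,6,8}→1  {3,4,6,7,8}→5  {4,5,6,7,8}→10
  6 left: {0,2,3,4,6,8}→1  {1,4,5,6,7,8}→20  {2,3,4,6,7,8}→6  {3,4,5,6,7,8}→15
  7 left: {0,2,3,4,6,7,8}→7  {1,3,4,5,6,7,8}→35  {2,3,4,5,6,7,8}→21
  placing 0:r first → 56 extensions
  placing 1:u first → 28 extensions
total linear extensions = 84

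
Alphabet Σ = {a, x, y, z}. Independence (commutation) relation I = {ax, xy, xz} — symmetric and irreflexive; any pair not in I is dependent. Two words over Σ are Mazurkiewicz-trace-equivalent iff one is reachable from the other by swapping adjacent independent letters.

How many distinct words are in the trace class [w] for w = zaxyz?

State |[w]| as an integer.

5

0(z) covers ∅
1(a) covers 0:z
2(x) covers ∅
3(y) covers 1:a
4(z) covers 3:y
floor of heap: 0:z, 2:x
completions by unplaced set U, small U first (add the entries for U minus each lowest piece of U):
  |U|=1: {2}:1  {4}:1
  |U|=2: {2,4}:2  {3,4}:1
  |U|=3: {1,3,4}:1  {2,3,4}:3
  start at 0(z): 4
  start at 2(x): 1
sum over floor = 5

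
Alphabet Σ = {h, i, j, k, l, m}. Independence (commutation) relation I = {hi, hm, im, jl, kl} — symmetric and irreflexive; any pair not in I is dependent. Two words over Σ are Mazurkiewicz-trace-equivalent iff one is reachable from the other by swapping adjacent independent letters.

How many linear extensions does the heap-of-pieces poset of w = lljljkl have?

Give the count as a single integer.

piece 0:l — minimal
piece 1:l rests on {0:l}
piece 2:j — minimal
piece 3:l rests on {1:l}
piece 4:j rests on {2:j}
piece 5:k rests on {4:j}
piece 6:l rests on {3:l}
minimal pieces: {0:l, 2:j}
ways to finish when only these pieces remain (= sum over removing one remaining piece with nothing left below it):
  1 left: {5}→1  {6}→1
  2 left: {3,6}→1  {4,5}→1  {5,6}→2
  3 left: {1,3,6}→1  {2,4,5}→1  {3,5,6}→3  {4,5,6}→3
  4 left: {0,1,3,6}→1  {1,3,5,6}→4  {2,4,5,6}→4  {3,4,5,6}→6
  5 left: {0,1,3,5,6}→5  {1,3,4,5,6}→10  {2,3,4,5,6}→10
  placing 0:l first → 20 extensions
  placing 2:j first → 15 extensions
total linear extensions = 35

35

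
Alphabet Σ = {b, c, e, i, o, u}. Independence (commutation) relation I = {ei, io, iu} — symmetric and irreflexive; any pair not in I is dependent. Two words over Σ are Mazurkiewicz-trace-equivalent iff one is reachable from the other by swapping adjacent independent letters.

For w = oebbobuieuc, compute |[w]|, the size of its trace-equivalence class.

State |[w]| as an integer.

4

#0=o has no predecessor
#1=e depends on [0:o]
#2=b depends on [1:e]
#3=b depends on [2:b]
#4=o depends on [3:b]
#5=b depends on [4:o]
#6=u depends on [5:b]
#7=i depends on [5:b]
#8=e depends on [6:u]
#9=u depends on [8:e]
#10=c depends on [7:i, 9:u]
sources: [0:o]
N(rest) = Σ N(rest − s) over sources s of rest; N(one piece) = 1:
  size 1 → [10]=1
  size 2 → [7,10]=1  [9,10]=1
  size 3 → [7,9,10]=2  [8,9,10]=1
  size 4 → [6,8,9,10]=1  [7,8,9,10]=3
  size 5 → [6,7,8,9,10]=4
  size 6 → [5,6,7,8,9,10]=4
  size 7 → [4,5,6,7,8,9,10]=4
  size 8 → [3,4,5,6,7,8,9,10]=4
  size 9 → [2,3,4,5,6,7,8,9,10]=4
  first=0(o) contributes 4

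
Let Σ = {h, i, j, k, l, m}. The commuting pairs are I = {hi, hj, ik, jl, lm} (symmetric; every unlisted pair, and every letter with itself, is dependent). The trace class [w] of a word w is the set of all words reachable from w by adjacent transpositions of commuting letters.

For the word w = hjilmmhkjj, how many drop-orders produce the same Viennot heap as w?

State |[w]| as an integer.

9

drop 0:h onto floor
drop 1:j onto floor
drop 2:i onto {1:j}
drop 3:l onto {0:h, 2:i}
drop 4:m onto {0:h, 2:i}
drop 5:m onto {4:m}
drop 6:h onto {3:l, 5:m}
drop 7:k onto {6:h}
drop 8:j onto {7:k}
drop 9:j onto {8:j}
ground layer = {0:h, 1:j}
drop-orders for the pieces not yet dropped (sum over which currently-grounded one goes next):
  1 to go: {9} 1
  2 to go: {8,9} 1
  3 to go: {7,8,9} 1
  4 to go: {6,7,8,9} 1
  5 to go: {3,6,7,8,9} 1  {5,6,7,8,9} 1
  6 to go: {3,5,6,7,8,9} 2  {4,5,6,7,8,9} 1
  7 to go: {3,4,5,6,7,8,9} 3
  8 to go: {0,3,4,5,6,7,8,9} 3  {2,3,4,5,6,7,8,9} 3
  if 0:h drops first: 3 orders
  if 1:j drops first: 6 orders
heap linearizations: 9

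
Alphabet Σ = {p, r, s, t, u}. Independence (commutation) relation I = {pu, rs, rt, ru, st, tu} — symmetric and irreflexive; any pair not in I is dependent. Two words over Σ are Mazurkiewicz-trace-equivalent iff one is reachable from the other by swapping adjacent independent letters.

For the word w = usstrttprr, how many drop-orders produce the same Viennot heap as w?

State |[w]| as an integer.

140

#0=u has no predecessor
#1=s depends on [0:u]
#2=s depends on [1:s]
#3=t has no predecessor
#4=r has no predecessor
#5=t depends on [3:t]
#6=t depends on [5:t]
#7=p depends on [2:s, 4:r, 6:t]
#8=r depends on [7:p]
#9=r depends on [8:r]
sources: [0:u, 3:t, 4:r]
N(rest) = Σ N(rest − s) over sources s of rest; N(one piece) = 1:
  size 1 → [9]=1
  size 2 → [8,9]=1
  size 3 → [7,8,9]=1
  size 4 → [2,7,8,9]=1  [4,7,8,9]=1  [6,7,8,9]=1
  size 5 → [1,2,7,8,9]=1  [2,4,7,8,9]=2  [2,6,7,8,9]=2  [4,6,7,8,9]=2  [5,6,7,8,9]=1
  size 6 → [0,1,2,7,8,9]=1  [1,2,4,7,8,9]=3  [1,2,6,7,8,9]=3  [2,4,6,7,8,9]=6  [2,5,6,7,8,9]=3  [3,5,6,7,8,9]=1  [4,5,6,7,8,9]=3
  size 7 → [0,1,2,4,7,8,9]=4  [0,1,2,6,7,8,9]=4  [1,2,4,6,7,8,9]=12  [1,2,5,6,7,8,9]=6  [2,3,5,6,7,8,9]=4  [2,4,5,6,7,8,9]=12  [3,4,5,6,7,8,9]=4
  size 8 → [0,1,2,4,6,7,8,9]=20  [0,1,2,5,6,7,8,9]=10  [1,2,3,5,6,7,8,9]=10  [1,2,4,5,6,7,8,9]=30  [2,3,4,5,6,7,8,9]=20
  first=0(u) contributes 60
  first=3(t) contributes 60
  first=4(r) contributes 20
|[w]| = 140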